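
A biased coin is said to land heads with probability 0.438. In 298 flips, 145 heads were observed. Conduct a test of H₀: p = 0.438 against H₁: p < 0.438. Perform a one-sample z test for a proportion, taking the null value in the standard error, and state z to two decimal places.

z = 1.69

p̂ = 145/298 = 0.4866.
Standard error under H₀: √(0.438×0.562/298) = 0.0287.
z = (0.4866 − 0.438)/0.0287 = 0.0486/0.0287 = 1.69.
p-value = P(Z < 1.690) ≈ 0.9545.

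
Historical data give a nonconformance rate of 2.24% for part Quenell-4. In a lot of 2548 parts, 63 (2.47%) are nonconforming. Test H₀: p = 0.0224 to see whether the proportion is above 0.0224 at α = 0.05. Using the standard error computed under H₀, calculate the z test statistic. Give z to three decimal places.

z = 0.793

p̂ = 63/2548 ≈ 0.024725.
Under H₀, SE = √(0.0224·0.9776/2548) = √(8.59429e-06) = 0.002932.
z = (0.024725 − 0.0224)/0.002932 = 0.002325/0.002932 = 0.793.
p-value = P(Z > 0.793) ≈ 0.2138. With α = 0.05, fail to reject H₀.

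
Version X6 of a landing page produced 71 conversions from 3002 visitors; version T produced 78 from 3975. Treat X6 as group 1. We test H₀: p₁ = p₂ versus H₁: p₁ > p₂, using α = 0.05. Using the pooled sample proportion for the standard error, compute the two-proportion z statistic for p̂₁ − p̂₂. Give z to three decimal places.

z = 1.152

p̂₁ = 71/3002 = 0.023651, p̂₂ = 78/3975 = 0.019623.
Pooled p̂ = (71+78)/(3002+3975) = 149/6977 = 0.021356.
SE = √(0.0208998 × 0.000584684) = 0.003496.
z = (0.023651 − 0.019623)/0.003496 = 0.004028/0.003496 = 1.152.
p-value = P(Z > 1.152) ≈ 0.1246; since p > α = 0.05, fail to reject H₀.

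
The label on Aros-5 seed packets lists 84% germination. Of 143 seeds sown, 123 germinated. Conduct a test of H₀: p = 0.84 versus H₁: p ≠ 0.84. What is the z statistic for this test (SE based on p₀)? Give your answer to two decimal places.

p̂ = 123/143 ≈ 0.86014.
Standard error under H₀: √(0.84×0.16/143) = 0.03066.
z = (0.86014 − 0.84)/0.03066 = 0.02014/0.03066 = 0.66.

z = 0.66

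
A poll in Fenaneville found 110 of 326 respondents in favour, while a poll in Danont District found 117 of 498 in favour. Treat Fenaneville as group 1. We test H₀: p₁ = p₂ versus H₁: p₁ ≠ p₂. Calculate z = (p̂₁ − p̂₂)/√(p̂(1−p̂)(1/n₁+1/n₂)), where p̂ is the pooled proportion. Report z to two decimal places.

z = 3.22

p̂₁ = 110/326 = 0.3374, p̂₂ = 117/498 = 0.2349.
Pooled p̂ = (110+117)/(326+498) = 227/824 = 0.2755.
SE = √(0.199593 × 0.00507552) = 0.0318.
z = (0.3374 − 0.2349)/0.0318 = 0.1025/0.0318 = 3.22.
Two-sided p-value ≈ 2·Φ(−3.220) = 0.0013.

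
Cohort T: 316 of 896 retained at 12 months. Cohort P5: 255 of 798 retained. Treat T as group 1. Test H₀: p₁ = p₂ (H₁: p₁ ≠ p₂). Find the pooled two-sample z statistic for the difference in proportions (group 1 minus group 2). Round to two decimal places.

p̂₁ = 316/896 = 0.3527, p̂₂ = 255/798 = 0.3195.
Pooled p̂ = (316+255)/(896+798) = 571/1694 = 0.3371.
SE = √(0.223454 × 0.0023692) = 0.0230.
z = (0.3527 − 0.3195)/0.0230 = 0.0332/0.0230 = 1.44.
p-value = 2·P(Z > 1.440) ≈ 0.1499.

z = 1.44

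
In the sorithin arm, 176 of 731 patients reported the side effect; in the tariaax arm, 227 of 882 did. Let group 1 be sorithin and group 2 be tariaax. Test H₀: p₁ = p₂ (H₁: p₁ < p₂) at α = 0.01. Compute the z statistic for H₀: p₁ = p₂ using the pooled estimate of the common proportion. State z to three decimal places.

p̂₁ = 176/731 = 0.24077, p̂₂ = 227/882 = 0.25737.
Pooled p̂ = (176+227)/(731+882) = 403/1613 = 0.24985.
SE = √(p̂(1−p̂)(1/n₁+1/n₂)) = √(0.24985·0.75015·0.00250178) = √(0.000468889) = 0.02165.
z = (0.24077 − 0.25737)/0.02165 = -0.01660/0.02165 = -0.767.
p-value = P(Z < -0.767) ≈ 0.2216. With α = 0.01, fail to reject H₀.

z = -0.767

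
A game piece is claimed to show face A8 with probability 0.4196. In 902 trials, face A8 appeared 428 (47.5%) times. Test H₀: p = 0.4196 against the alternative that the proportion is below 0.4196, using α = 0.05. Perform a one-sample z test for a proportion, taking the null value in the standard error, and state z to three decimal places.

z = 3.341

p̂ = 428/902 = 0.47450.
SE = √(p₀(1−p₀)/n) = √(0.24354/902) = 0.01643.
z = (0.47450 − 0.4196)/0.01643 = 0.05490/0.01643 = 3.341.
p-value = P(Z < 3.341) ≈ 0.9996. With α = 0.05, fail to reject H₀.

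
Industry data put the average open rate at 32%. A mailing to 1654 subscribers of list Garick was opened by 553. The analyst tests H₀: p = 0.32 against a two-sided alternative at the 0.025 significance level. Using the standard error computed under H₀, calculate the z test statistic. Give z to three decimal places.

p̂ = 553/1654 ≈ 0.33434.
Standard error under H₀: √(0.32×0.68/1654) = 0.01147.
z = (0.33434 − 0.32)/0.01147 = 0.01434/0.01147 = 1.250.
Two-sided p-value ≈ 2·Φ(−1.250) = 0.2112; since p > α = 0.025, fail to reject H₀.

z = 1.250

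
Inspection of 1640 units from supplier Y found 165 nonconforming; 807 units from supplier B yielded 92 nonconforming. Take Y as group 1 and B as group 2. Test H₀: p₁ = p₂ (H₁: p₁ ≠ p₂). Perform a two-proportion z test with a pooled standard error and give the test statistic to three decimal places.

z = -1.016

p̂₁ = 165/1640 = 0.10061, p̂₂ = 92/807 = 0.11400.
Pooled p̂ = (165+92)/(1640+807) = 257/2447 = 0.10503.
SE = √(0.093996 × 0.00184891) = 0.01318.
z = (0.10061 − 0.11400)/0.01318 = -0.01339/0.01318 = -1.016.
Two-sided p-value ≈ 2·Φ(−1.016) = 0.3097.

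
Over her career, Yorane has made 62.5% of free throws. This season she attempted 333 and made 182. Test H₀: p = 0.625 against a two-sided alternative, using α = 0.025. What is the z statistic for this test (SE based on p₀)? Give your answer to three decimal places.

z = -2.957

p̂ = 182/333 = 0.54655.
SE = √(p₀(1−p₀)/n) = √(0.23438/333) = 0.02653.
z = (0.54655 − 0.625)/0.02653 = -0.07845/0.02653 = -2.957.
Two-sided p-value ≈ 2·Φ(−2.957) = 0.0031, so at α = 0.025 we reject H₀.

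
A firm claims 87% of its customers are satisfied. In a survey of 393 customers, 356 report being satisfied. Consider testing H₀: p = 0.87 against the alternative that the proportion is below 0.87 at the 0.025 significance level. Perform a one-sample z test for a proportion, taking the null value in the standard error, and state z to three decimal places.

z = 2.113

p̂ = 356/393 ≈ 0.905852.
SE = √(p₀(1−p₀)/n) = √(0.1131/393) = 0.016964.
z = (0.905852 − 0.87)/0.016964 = 0.035852/0.016964 = 2.113.
p-value = P(Z < 2.113) ≈ 0.9827. With α = 0.025, fail to reject H₀.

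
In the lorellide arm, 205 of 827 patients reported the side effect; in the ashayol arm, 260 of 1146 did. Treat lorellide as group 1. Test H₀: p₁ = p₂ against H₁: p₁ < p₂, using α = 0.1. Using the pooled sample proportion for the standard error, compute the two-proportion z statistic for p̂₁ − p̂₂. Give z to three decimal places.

z = 1.085

p̂₁ = 205/827 = 0.247884, p̂₂ = 260/1146 = 0.226876.
Pooled p̂ = (205+260)/(827+1146) = 465/1973 = 0.235682.
SE = √(0.180136 × 0.00208179) = 0.019365.
z = (0.247884 − 0.226876)/0.019365 = 0.021008/0.019365 = 1.085.
p-value = P(Z < 1.085) ≈ 0.8610; since p > α = 0.1, fail to reject H₀.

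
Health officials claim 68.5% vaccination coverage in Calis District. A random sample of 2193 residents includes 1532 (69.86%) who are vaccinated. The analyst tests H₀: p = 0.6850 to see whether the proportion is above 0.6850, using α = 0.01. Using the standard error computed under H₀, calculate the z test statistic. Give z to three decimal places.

p̂ = 1532/2193 ≈ 0.69859.
Under H₀, SE = √(0.685·0.315/2193) = √(9.83926e-05) = 0.00992.
z = (0.69859 − 0.685)/0.00992 = 0.01359/0.00992 = 1.370.
p-value = P(Z > 1.370) ≈ 0.0854; since p > α = 0.01, fail to reject H₀.

z = 1.370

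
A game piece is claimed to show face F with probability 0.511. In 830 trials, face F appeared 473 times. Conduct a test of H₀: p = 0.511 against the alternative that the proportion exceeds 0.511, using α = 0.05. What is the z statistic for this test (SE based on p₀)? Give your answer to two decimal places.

p̂ = 473/830 ≈ 0.5699.
Standard error under H₀: √(0.511×0.489/830) = 0.0174.
z = (0.5699 − 0.511)/0.0174 = 0.0589/0.0174 = 3.39.
p-value = P(Z > 3.393) ≈ 0.0003, so at α = 0.05 we reject H₀.

z = 3.39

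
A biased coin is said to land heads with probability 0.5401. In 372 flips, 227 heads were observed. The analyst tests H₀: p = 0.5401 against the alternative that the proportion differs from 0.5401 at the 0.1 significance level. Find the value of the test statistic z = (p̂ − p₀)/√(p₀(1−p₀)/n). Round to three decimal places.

p̂ = 227/372 ≈ 0.610215.
SE = √(p₀(1−p₀)/n) = √(0.24839/372) = 0.025840.
z = (0.610215 − 0.5401)/0.025840 = 0.070115/0.025840 = 2.713.
p-value = 2·P(Z > 2.713) ≈ 0.0067, so at α = 0.1 we reject H₀.

z = 2.713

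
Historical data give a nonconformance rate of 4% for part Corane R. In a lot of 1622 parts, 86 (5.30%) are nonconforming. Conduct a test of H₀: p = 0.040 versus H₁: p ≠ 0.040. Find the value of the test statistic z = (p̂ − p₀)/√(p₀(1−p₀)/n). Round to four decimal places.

p̂ = 86/1622 ≈ 0.0530210.
Standard error under H₀: √(0.04×0.96/1622) = 0.0048656.
z = (0.0530210 − 0.04)/0.0048656 = 0.0130210/0.0048656 = 2.6761.

z = 2.6761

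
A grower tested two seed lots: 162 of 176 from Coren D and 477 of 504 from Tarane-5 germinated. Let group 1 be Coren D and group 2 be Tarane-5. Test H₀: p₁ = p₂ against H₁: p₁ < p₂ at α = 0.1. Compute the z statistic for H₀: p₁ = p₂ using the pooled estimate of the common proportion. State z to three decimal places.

z = -1.246

p̂₁ = 162/176 = 0.920455, p̂₂ = 477/504 = 0.946429.
Pooled p̂ = (162+477)/(176+504) = 639/680 = 0.939706.
SE = √(0.0566587 × 0.00766595) = 0.020841.
z = (0.920455 − 0.946429)/0.020841 = -0.025974/0.020841 = -1.246.
p-value = P(Z < -1.246) ≈ 0.1063. With α = 0.1, fail to reject H₀.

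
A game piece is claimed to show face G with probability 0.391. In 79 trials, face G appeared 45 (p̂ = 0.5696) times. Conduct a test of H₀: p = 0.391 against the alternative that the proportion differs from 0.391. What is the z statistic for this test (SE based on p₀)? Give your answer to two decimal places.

z = 3.25

p̂ = 45/79 ≈ 0.5696.
Standard error under H₀: √(0.391×0.609/79) = 0.0549.
z = (0.5696 − 0.391)/0.0549 = 0.1786/0.0549 = 3.25.
Two-sided p-value ≈ 2·Φ(−3.253) = 0.0011.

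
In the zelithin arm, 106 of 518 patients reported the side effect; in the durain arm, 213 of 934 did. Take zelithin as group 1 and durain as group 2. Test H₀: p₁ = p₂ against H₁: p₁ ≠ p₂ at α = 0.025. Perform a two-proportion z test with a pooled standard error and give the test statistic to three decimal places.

p̂₁ = 106/518 ≈ 0.204633, p̂₂ = 213/934 ≈ 0.228051.
Pooled p̂ = (106+213)/(518+934) = 319/1452 = 0.219697.
SE = √(0.17143 × 0.00300117) = 0.022682.
z = (0.204633 − 0.228051)/0.022682 = -0.023418/0.022682 = -1.032.
p-value = 2·P(Z > 1.032) ≈ 0.3019; since p > α = 0.025, fail to reject H₀.

z = -1.032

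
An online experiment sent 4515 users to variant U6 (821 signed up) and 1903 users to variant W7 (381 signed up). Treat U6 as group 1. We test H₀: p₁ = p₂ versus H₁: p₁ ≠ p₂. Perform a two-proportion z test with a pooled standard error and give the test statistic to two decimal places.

p̂₁ = 821/4515 ≈ 0.1818, p̂₂ = 381/1903 ≈ 0.2002.
Pooled p̂ = (821+381)/(4515+1903) = 1202/6418 = 0.1873.
SE = √(p̂(1−p̂)(1/n₁+1/n₂)) = √(0.1873·0.8127·0.00074697) = √(0.000113696) = 0.0107.
z = (0.1818 − 0.2002)/0.0107 = -0.0184/0.0107 = -1.72.
Two-sided p-value ≈ 2·Φ(−1.723) = 0.0849.

z = -1.72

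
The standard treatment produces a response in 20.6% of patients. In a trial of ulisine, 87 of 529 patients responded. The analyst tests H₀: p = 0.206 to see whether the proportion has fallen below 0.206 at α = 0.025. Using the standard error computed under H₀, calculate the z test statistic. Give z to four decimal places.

z = -2.3623

p̂ = 87/529 = 0.164461.
Under H₀, SE = √(0.206·0.794/529) = √(0.000309195) = 0.017584.
z = (0.164461 − 0.206)/0.017584 = -0.041539/0.017584 = -2.3623.
p-value = P(Z < -2.362) ≈ 0.0091. With α = 0.025, reject H₀.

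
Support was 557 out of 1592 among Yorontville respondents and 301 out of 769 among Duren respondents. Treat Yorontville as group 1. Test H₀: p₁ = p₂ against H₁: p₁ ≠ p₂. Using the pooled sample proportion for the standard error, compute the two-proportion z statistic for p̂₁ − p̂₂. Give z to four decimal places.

p̂₁ = 557/1592 = 0.349874, p̂₂ = 301/769 = 0.391417.
Pooled p̂ = (557+301)/(1592+769) = 858/2361 = 0.363405.
SE = √(p̂(1−p̂)(1/n₁+1/n₂)) = √(0.363405·0.636595·0.00192853) = √(0.00044615) = 0.021122.
z = (0.349874 − 0.391417)/0.021122 = -0.041543/0.021122 = -1.9668.

z = -1.9668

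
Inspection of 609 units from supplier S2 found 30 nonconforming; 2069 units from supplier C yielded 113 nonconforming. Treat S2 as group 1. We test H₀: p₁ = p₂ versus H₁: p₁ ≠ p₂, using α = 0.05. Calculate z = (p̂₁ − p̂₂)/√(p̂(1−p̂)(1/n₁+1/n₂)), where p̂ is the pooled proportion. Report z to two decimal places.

z = -0.52

p̂₁ = 30/609 ≈ 0.04926, p̂₂ = 113/2069 ≈ 0.05462.
Pooled p̂ = (30+113)/(609+2069) = 143/2678 = 0.05340.
SE = √(0.0505467 × 0.00212536) = 0.01036.
z = (0.04926 − 0.05462)/0.01036 = -0.00536/0.01036 = -0.52.
p-value = 2·P(Z > 0.517) ≈ 0.6054. With α = 0.05, fail to reject H₀.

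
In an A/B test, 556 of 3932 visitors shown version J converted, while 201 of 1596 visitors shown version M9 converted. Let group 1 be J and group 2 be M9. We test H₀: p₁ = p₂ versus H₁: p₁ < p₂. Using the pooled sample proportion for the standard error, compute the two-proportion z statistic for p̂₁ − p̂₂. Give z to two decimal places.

p̂₁ = 556/3932 ≈ 0.1414, p̂₂ = 201/1596 ≈ 0.1259.
Pooled p̂ = (556+201)/(3932+1596) = 757/5528 = 0.1369.
SE = √(p̂(1−p̂)(1/n₁+1/n₂)) = √(0.1369·0.8631·0.00088089) = √(0.00010411) = 0.0102.
z = (0.1414 − 0.1259)/0.0102 = 0.0155/0.0102 = 1.52.
p-value = P(Z < 1.516) ≈ 0.9352.

z = 1.52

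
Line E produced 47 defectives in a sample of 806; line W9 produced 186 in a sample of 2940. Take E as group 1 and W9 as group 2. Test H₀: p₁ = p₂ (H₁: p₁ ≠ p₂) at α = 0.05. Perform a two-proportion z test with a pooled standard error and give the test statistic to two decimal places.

z = -0.52

p̂₁ = 47/806 = 0.0583, p̂₂ = 186/2940 = 0.0633.
Pooled p̂ = (47+186)/(806+2940) = 233/3746 = 0.0622.
SE = √(0.0583309 × 0.00158083) = 0.0096.
z = (0.0583 − 0.0633)/0.0096 = -0.0050/0.0096 = -0.52.
p-value = 2·P(Z > 0.516) ≈ 0.6060. With α = 0.05, fail to reject H₀.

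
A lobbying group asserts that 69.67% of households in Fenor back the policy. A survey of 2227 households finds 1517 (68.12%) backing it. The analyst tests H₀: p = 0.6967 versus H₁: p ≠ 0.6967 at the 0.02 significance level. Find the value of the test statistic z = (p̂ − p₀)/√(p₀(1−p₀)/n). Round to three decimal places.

p̂ = 1517/2227 ≈ 0.681185.
Under H₀, SE = √(0.6967·0.3033/2227) = √(9.48851e-05) = 0.009741.
z = (0.681185 − 0.6967)/0.009741 = -0.015515/0.009741 = -1.593.
p-value = 2·P(Z > 1.593) ≈ 0.1112. With α = 0.02, fail to reject H₀.

z = -1.593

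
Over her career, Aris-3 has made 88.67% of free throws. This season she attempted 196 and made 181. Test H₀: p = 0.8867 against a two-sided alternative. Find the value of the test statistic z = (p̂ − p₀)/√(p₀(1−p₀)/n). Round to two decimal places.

p̂ = 181/196 = 0.92347.
SE = √(p₀(1−p₀)/n) = √(0.10046/196) = 0.02264.
z = (0.92347 − 0.8867)/0.02264 = 0.03677/0.02264 = 1.62.
Two-sided p-value ≈ 2·Φ(−1.624) = 0.1044.

z = 1.62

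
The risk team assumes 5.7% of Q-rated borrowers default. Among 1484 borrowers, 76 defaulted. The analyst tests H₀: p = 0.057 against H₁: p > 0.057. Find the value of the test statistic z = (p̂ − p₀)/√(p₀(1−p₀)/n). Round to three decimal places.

z = -0.962

p̂ = 76/1484 = 0.05121.
Standard error under H₀: √(0.057×0.943/1484) = 0.00602.
z = (0.05121 − 0.057)/0.00602 = -0.00579/0.00602 = -0.962.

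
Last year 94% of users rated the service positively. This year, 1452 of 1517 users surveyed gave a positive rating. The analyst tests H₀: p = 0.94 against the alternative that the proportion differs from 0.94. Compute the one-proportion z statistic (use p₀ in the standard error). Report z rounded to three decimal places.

z = 2.813

p̂ = 1452/1517 ≈ 0.957152.
Under H₀, SE = √(0.94·0.06/1517) = √(3.71786e-05) = 0.006097.
z = (0.957152 − 0.94)/0.006097 = 0.017152/0.006097 = 2.813.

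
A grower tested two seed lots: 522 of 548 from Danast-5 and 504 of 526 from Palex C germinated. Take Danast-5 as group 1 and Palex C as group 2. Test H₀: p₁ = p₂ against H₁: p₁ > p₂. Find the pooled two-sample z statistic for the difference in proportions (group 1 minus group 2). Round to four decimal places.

z = -0.4456

p̂₁ = 522/548 ≈ 0.952555, p̂₂ = 504/526 ≈ 0.958175.
Pooled p̂ = (522+504)/(548+526) = 1026/1074 = 0.955307.
SE = √(p̂(1−p̂)(1/n₁+1/n₂)) = √(0.955307·0.044693·0.00372596) = √(0.000159081) = 0.012613.
z = (0.952555 − 0.958175)/0.012613 = -0.005620/0.012613 = -0.4456.
p-value = P(Z > -0.446) ≈ 0.6721.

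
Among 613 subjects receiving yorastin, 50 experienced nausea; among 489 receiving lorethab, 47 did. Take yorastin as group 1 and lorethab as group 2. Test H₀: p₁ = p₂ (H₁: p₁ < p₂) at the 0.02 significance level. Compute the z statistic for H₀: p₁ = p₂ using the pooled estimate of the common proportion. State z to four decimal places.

z = -0.8469

p̂₁ = 50/613 ≈ 0.081566, p̂₂ = 47/489 ≈ 0.096115.
Pooled p̂ = (50+47)/(613+489) = 97/1102 = 0.088022.
SE = √(0.0802739 × 0.00367631) = 0.017179.
z = (0.081566 − 0.096115)/0.017179 = -0.014549/0.017179 = -0.8469.
p-value = P(Z < -0.847) ≈ 0.1985, so at α = 0.02 we fail to reject H₀.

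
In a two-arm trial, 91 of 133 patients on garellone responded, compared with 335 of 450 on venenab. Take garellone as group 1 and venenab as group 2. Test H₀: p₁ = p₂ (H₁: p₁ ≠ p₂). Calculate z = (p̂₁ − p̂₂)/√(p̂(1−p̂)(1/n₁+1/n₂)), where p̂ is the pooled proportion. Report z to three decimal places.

z = -1.376

p̂₁ = 91/133 = 0.68421, p̂₂ = 335/450 = 0.74444.
Pooled p̂ = (91+335)/(133+450) = 426/583 = 0.73070.
SE = √(0.196776 × 0.00974102) = 0.04378.
z = (0.68421 − 0.74444)/0.04378 = -0.06023/0.04378 = -1.376.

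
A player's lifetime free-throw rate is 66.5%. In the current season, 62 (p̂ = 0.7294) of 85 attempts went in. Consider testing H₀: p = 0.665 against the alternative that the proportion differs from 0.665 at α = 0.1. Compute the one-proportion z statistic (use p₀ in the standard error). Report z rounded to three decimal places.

p̂ = 62/85 ≈ 0.72941.
Under H₀, SE = √(0.665·0.335/85) = √(0.00262088) = 0.05119.
z = (0.72941 − 0.665)/0.05119 = 0.06441/0.05119 = 1.258.
Two-sided p-value ≈ 2·Φ(−1.258) = 0.2083; since p > α = 0.1, fail to reject H₀.

z = 1.258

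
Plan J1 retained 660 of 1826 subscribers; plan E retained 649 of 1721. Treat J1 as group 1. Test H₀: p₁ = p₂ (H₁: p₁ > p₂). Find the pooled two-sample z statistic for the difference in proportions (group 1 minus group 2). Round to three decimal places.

p̂₁ = 660/1826 = 0.36145, p̂₂ = 649/1721 = 0.37711.
Pooled p̂ = (660+649)/(1826+1721) = 1309/3547 = 0.36904.
SE = √(0.232851 × 0.0011287) = 0.01621.
z = (0.36145 − 0.37711)/0.01621 = -0.01566/0.01621 = -0.966.

z = -0.966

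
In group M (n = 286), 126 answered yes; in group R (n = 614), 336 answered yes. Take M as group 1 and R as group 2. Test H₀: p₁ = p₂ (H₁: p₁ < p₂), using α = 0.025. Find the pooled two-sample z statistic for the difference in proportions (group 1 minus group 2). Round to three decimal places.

z = -2.981

p̂₁ = 126/286 ≈ 0.44056, p̂₂ = 336/614 ≈ 0.54723.
Pooled p̂ = (126+336)/(286+614) = 462/900 = 0.51333.
SE = √(p̂(1−p̂)(1/n₁+1/n₂)) = √(0.51333·0.48667·0.00512517) = √(0.00128038) = 0.03578.
z = (0.44056 − 0.54723)/0.03578 = -0.10667/0.03578 = -2.981.
p-value = P(Z < -2.981) ≈ 0.0014; since p < α = 0.025, reject H₀.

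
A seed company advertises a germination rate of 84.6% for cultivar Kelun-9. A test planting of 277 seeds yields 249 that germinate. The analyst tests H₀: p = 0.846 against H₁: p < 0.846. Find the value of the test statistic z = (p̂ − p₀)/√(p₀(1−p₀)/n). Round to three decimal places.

p̂ = 249/277 = 0.89892.
SE = √(p₀(1−p₀)/n) = √(0.13028/277) = 0.02169.
z = (0.89892 − 0.846)/0.02169 = 0.05292/0.02169 = 2.440.

z = 2.440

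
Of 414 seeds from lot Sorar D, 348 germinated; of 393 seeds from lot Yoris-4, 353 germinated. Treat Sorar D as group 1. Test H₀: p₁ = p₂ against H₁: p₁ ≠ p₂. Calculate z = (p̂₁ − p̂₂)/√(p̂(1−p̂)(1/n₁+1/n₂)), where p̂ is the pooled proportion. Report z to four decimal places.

p̂₁ = 348/414 ≈ 0.840580, p̂₂ = 353/393 ≈ 0.898219.
Pooled p̂ = (348+353)/(414+393) = 701/807 = 0.868649.
SE = √(0.114098 × 0.00495999) = 0.023789.
z = (0.840580 − 0.898219)/0.023789 = -0.057639/0.023789 = -2.4229.

z = -2.4229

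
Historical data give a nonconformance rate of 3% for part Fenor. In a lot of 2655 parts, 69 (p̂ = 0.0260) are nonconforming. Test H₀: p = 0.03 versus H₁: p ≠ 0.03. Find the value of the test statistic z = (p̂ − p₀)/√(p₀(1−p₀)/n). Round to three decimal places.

z = -1.212

p̂ = 69/2655 = 0.0259887.
SE = √(p₀(1−p₀)/n) = √(0.0291/2655) = 0.0033107.
z = (0.0259887 − 0.03)/0.0033107 = -0.0040113/0.0033107 = -1.212.
Two-sided p-value ≈ 2·Φ(−1.212) = 0.2257.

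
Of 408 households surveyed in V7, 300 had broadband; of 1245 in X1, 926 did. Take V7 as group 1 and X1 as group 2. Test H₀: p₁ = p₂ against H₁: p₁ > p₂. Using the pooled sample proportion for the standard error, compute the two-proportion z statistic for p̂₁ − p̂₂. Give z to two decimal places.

p̂₁ = 300/408 ≈ 0.7353, p̂₂ = 926/1245 ≈ 0.7438.
Pooled p̂ = (300+926)/(408+1245) = 1226/1653 = 0.7417.
SE = √(p̂(1−p̂)(1/n₁+1/n₂)) = √(0.7417·0.2583·0.00325419) = √(0.000623471) = 0.0250.
z = (0.7353 − 0.7438)/0.0250 = -0.0085/0.0250 = -0.34.

z = -0.34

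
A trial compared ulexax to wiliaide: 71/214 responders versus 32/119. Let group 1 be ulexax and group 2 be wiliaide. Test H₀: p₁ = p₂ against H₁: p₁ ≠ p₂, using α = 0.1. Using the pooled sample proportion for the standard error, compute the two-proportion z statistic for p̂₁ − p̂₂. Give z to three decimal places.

z = 1.189

p̂₁ = 71/214 ≈ 0.331776, p̂₂ = 32/119 ≈ 0.268908.
Pooled p̂ = (71+32)/(214+119) = 103/333 = 0.309309.
SE = √(0.213637 × 0.0130763) = 0.052854.
z = (0.331776 − 0.268908)/0.052854 = 0.062868/0.052854 = 1.189.
Two-sided p-value ≈ 2·Φ(−1.189) = 0.2343; since p > α = 0.1, fail to reject H₀.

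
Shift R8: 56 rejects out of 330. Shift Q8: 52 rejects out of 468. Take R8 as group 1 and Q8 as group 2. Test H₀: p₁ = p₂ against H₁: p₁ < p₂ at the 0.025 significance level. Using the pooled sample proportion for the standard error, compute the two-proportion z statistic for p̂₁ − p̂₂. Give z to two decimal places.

p̂₁ = 56/330 = 0.1697, p̂₂ = 52/468 = 0.1111.
Pooled p̂ = (56+52)/(330+468) = 108/798 = 0.1353.
SE = √(p̂(1−p̂)(1/n₁+1/n₂)) = √(0.1353·0.8647·0.00516706) = √(0.000604658) = 0.0246.
z = (0.1697 − 0.1111)/0.0246 = 0.0586/0.0246 = 2.38.
p-value = P(Z < 2.383) ≈ 0.9914; since p > α = 0.025, fail to reject H₀.

z = 2.38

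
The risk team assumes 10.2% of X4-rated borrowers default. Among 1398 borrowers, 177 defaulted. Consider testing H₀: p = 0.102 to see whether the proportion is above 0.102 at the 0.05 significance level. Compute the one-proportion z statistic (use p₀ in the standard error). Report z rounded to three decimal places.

p̂ = 177/1398 = 0.126609.
Under H₀, SE = √(0.102·0.898/1398) = √(6.55193e-05) = 0.008094.
z = (0.126609 − 0.102)/0.008094 = 0.024609/0.008094 = 3.040.
p-value = P(Z > 3.040) ≈ 0.0012; since p < α = 0.05, reject H₀.

z = 3.040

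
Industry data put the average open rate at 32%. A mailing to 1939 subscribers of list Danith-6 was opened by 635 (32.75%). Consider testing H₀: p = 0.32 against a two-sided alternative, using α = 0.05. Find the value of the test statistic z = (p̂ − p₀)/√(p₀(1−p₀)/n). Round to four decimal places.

p̂ = 635/1939 = 0.3274884.
Standard error under H₀: √(0.32×0.68/1939) = 0.0105935.
z = (0.3274884 − 0.32)/0.0105935 = 0.0074884/0.0105935 = 0.7069.
p-value = 2·P(Z > 0.707) ≈ 0.4796, so at α = 0.05 we fail to reject H₀.

z = 0.7069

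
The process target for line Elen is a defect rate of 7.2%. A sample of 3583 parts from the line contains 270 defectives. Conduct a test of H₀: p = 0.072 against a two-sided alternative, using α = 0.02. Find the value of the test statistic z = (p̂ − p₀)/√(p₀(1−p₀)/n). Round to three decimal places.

p̂ = 270/3583 ≈ 0.075356.
SE = √(p₀(1−p₀)/n) = √(0.066816/3583) = 0.004318.
z = (0.075356 − 0.072)/0.004318 = 0.003356/0.004318 = 0.777.
p-value = 2·P(Z > 0.777) ≈ 0.4371, so at α = 0.02 we fail to reject H₀.

z = 0.777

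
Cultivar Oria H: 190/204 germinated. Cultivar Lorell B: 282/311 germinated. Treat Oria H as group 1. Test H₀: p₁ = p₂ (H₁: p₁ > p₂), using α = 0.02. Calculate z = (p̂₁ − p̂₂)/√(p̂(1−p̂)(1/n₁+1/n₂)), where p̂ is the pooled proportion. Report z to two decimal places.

p̂₁ = 190/204 ≈ 0.9314, p̂₂ = 282/311 ≈ 0.9068.
Pooled p̂ = (190+282)/(204+311) = 472/515 = 0.9165.
SE = √(p̂(1−p̂)(1/n₁+1/n₂)) = √(0.9165·0.0835·0.00811739) = √(0.000621173) = 0.0249.
z = (0.9314 − 0.9068)/0.0249 = 0.0246/0.0249 = 0.99.
p-value = P(Z > 0.988) ≈ 0.1616; since p > α = 0.02, fail to reject H₀.

z = 0.99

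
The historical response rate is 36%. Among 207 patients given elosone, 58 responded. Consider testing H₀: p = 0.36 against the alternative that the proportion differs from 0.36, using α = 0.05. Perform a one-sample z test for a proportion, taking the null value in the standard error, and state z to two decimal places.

z = -2.39

p̂ = 58/207 = 0.2802.
Under H₀, SE = √(0.36·0.64/207) = √(0.00111304) = 0.0334.
z = (0.2802 − 0.36)/0.0334 = -0.0798/0.0334 = -2.39.
p-value = 2·P(Z > 2.392) ≈ 0.0168, so at α = 0.05 we reject H₀.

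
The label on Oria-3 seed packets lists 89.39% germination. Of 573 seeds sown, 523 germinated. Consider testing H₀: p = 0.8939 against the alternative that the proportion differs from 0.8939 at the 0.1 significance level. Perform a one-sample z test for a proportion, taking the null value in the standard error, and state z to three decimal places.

z = 1.464

p̂ = 523/573 = 0.91274.
Standard error under H₀: √(0.8939×0.1061/573) = 0.01287.
z = (0.91274 − 0.8939)/0.01287 = 0.01884/0.01287 = 1.464.
p-value = 2·P(Z > 1.464) ≈ 0.1431. With α = 0.1, fail to reject H₀.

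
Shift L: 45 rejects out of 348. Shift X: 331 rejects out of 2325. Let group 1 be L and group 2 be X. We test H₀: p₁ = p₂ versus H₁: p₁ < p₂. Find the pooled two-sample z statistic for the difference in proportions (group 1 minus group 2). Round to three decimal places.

p̂₁ = 45/348 ≈ 0.129310, p̂₂ = 331/2325 ≈ 0.142366.
Pooled p̂ = (45+331)/(348+2325) = 376/2673 = 0.140666.
SE = √(0.120879 × 0.00330367) = 0.019984.
z = (0.129310 − 0.142366)/0.019984 = -0.013056/0.019984 = -0.653.
p-value = P(Z < -0.653) ≈ 0.2568.

z = -0.653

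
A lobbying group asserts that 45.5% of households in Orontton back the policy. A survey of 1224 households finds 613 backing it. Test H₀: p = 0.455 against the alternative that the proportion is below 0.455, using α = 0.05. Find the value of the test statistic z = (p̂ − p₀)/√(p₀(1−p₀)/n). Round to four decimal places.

p̂ = 613/1224 ≈ 0.5008170.
Under H₀, SE = √(0.455·0.545/1224) = √(0.000202594) = 0.0142336.
z = (0.5008170 − 0.455)/0.0142336 = 0.0458170/0.0142336 = 3.2189.
p-value = P(Z < 3.219) ≈ 0.9994; since p > α = 0.05, fail to reject H₀.

z = 3.2189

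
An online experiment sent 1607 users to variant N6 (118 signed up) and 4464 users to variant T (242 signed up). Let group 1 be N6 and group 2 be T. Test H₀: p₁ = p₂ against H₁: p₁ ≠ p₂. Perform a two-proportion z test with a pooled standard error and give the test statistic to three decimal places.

p̂₁ = 118/1607 ≈ 0.073429, p̂₂ = 242/4464 ≈ 0.054211.
Pooled p̂ = (118+242)/(1607+4464) = 360/6071 = 0.059298.
SE = √(p̂(1−p̂)(1/n₁+1/n₂)) = √(0.059298·0.940702·0.000846292) = √(4.72079e-05) = 0.006871.
z = (0.073429 − 0.054211)/0.006871 = 0.019218/0.006871 = 2.797.

z = 2.797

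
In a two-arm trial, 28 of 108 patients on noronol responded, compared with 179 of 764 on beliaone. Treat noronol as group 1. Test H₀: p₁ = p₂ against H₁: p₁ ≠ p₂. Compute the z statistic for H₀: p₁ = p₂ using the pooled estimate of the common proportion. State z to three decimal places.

p̂₁ = 28/108 = 0.25926, p̂₂ = 179/764 = 0.23429.
Pooled p̂ = (28+179)/(108+764) = 207/872 = 0.23739.
SE = √(0.181034 × 0.0105682) = 0.04374.
z = (0.25926 − 0.23429)/0.04374 = 0.02497/0.04374 = 0.571.
p-value = 2·P(Z > 0.571) ≈ 0.5681.

z = 0.571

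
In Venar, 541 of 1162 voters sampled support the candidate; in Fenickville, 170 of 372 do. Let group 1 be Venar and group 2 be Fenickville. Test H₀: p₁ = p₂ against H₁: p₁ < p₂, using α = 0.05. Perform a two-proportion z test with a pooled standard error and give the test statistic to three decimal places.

z = 0.289

p̂₁ = 541/1162 = 0.46558, p̂₂ = 170/372 = 0.45699.
Pooled p̂ = (541+170)/(1162+372) = 711/1534 = 0.46349.
SE = √(p̂(1−p̂)(1/n₁+1/n₂)) = √(0.46349·0.53651·0.00354876) = √(0.00088246) = 0.02971.
z = (0.46558 − 0.45699)/0.02971 = 0.00859/0.02971 = 0.289.
p-value = P(Z < 0.289) ≈ 0.6137; since p > α = 0.05, fail to reject H₀.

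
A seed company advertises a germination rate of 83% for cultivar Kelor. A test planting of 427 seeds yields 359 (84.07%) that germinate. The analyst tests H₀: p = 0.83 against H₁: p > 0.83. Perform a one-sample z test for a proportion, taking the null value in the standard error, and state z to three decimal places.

z = 0.591

p̂ = 359/427 = 0.84075.
Standard error under H₀: √(0.83×0.17/427) = 0.01818.
z = (0.84075 − 0.83)/0.01818 = 0.01075/0.01818 = 0.591.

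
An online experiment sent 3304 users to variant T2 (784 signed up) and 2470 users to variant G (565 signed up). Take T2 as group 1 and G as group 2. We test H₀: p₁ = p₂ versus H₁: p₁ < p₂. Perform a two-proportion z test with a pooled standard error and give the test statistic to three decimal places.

p̂₁ = 784/3304 ≈ 0.23729, p̂₂ = 565/2470 ≈ 0.22874.
Pooled p̂ = (784+565)/(3304+2470) = 1349/5774 = 0.23363.
SE = √(0.179049 × 0.000707522) = 0.01126.
z = (0.23729 − 0.22874)/0.01126 = 0.00855/0.01126 = 0.759.

z = 0.759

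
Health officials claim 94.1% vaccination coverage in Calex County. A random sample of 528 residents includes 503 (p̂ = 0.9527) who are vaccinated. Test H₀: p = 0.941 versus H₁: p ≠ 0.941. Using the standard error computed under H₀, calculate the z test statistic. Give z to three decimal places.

p̂ = 503/528 ≈ 0.952652.
SE = √(p₀(1−p₀)/n) = √(0.055519/528) = 0.010254.
z = (0.952652 − 0.941)/0.010254 = 0.011652/0.010254 = 1.136.
Two-sided p-value ≈ 2·Φ(−1.136) = 0.2558.

z = 1.136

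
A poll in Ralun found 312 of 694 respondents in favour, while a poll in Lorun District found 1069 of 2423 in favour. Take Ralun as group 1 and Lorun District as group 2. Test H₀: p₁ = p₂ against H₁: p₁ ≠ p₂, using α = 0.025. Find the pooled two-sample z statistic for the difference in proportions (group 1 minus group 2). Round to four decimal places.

z = 0.3918

p̂₁ = 312/694 ≈ 0.449568, p̂₂ = 1069/2423 ≈ 0.441189.
Pooled p̂ = (312+1069)/(694+2423) = 1381/3117 = 0.443054.
SE = √(p̂(1−p̂)(1/n₁+1/n₂)) = √(0.443054·0.556946·0.00185363) = √(0.000457397) = 0.021387.
z = (0.449568 − 0.441189)/0.021387 = 0.008379/0.021387 = 0.3918.
p-value = 2·P(Z > 0.392) ≈ 0.6952; since p > α = 0.025, fail to reject H₀.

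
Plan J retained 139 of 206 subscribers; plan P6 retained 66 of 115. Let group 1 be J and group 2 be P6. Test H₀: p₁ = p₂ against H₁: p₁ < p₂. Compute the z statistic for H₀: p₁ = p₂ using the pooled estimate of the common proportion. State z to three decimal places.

z = 1.803

p̂₁ = 139/206 ≈ 0.67476, p̂₂ = 66/115 ≈ 0.57391.
Pooled p̂ = (139+66)/(206+115) = 205/321 = 0.63863.
SE = √(p̂(1−p̂)(1/n₁+1/n₂)) = √(0.63863·0.36137·0.01355) = √(0.0031271) = 0.05592.
z = (0.67476 − 0.57391)/0.05592 = 0.10085/0.05592 = 1.803.
p-value = P(Z < 1.803) ≈ 0.9643.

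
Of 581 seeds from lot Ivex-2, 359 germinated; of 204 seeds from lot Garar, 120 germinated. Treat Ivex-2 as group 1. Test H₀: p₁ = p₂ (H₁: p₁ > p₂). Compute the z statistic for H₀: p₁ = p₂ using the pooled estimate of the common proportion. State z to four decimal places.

z = 0.7474

p̂₁ = 359/581 = 0.617900, p̂₂ = 120/204 = 0.588235.
Pooled p̂ = (359+120)/(581+204) = 479/785 = 0.610191.
SE = √(0.237858 × 0.00662313) = 0.039691.
z = (0.617900 − 0.588235)/0.039691 = 0.029665/0.039691 = 0.7474.
p-value = P(Z > 0.747) ≈ 0.2274.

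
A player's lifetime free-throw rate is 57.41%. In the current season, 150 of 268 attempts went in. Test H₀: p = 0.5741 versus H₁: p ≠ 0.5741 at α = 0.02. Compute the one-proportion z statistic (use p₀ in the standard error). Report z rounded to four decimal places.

z = -0.4767

p̂ = 150/268 = 0.559701.
SE = √(p₀(1−p₀)/n) = √(0.24451/268) = 0.030205.
z = (0.559701 − 0.5741)/0.030205 = -0.014399/0.030205 = -0.4767.
Two-sided p-value ≈ 2·Φ(−0.477) = 0.6336; since p > α = 0.02, fail to reject H₀.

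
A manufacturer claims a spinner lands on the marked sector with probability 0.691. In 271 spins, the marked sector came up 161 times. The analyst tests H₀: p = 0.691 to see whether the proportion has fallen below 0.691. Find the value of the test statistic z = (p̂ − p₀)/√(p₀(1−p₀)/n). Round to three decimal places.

p̂ = 161/271 = 0.59410.
SE = √(p₀(1−p₀)/n) = √(0.21352/271) = 0.02807.
z = (0.59410 − 0.691)/0.02807 = -0.09690/0.02807 = -3.452.
p-value = P(Z < -3.452) ≈ 0.0003.

z = -3.452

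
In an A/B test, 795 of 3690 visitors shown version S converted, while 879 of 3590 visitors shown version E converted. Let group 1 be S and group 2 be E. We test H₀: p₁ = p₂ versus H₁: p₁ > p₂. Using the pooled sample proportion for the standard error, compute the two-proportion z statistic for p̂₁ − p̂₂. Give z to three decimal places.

z = -2.980

p̂₁ = 795/3690 ≈ 0.215447, p̂₂ = 879/3590 ≈ 0.244847.
Pooled p̂ = (795+879)/(3690+3590) = 1674/7280 = 0.229945.
SE = √(p̂(1−p̂)(1/n₁+1/n₂)) = √(0.229945·0.770055·0.000549554) = √(9.73097e-05) = 0.009865.
z = (0.215447 − 0.244847)/0.009865 = -0.029400/0.009865 = -2.980.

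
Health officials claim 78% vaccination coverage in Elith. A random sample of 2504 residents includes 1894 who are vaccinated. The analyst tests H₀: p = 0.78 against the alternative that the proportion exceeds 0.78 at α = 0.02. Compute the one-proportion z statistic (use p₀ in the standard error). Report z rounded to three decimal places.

p̂ = 1894/2504 = 0.756390.
SE = √(p₀(1−p₀)/n) = √(0.1716/2504) = 0.008278.
z = (0.756390 − 0.78)/0.008278 = -0.023610/0.008278 = -2.852.
p-value = P(Z > -2.852) ≈ 0.9978; since p > α = 0.02, fail to reject H₀.

z = -2.852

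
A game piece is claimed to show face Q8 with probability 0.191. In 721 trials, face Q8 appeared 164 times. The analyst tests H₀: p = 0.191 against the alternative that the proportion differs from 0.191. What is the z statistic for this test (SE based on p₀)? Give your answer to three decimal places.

p̂ = 164/721 = 0.227462.
Under H₀, SE = √(0.191·0.809/721) = √(0.000214312) = 0.014639.
z = (0.227462 − 0.191)/0.014639 = 0.036462/0.014639 = 2.491.
p-value = 2·P(Z > 2.491) ≈ 0.0128.

z = 2.491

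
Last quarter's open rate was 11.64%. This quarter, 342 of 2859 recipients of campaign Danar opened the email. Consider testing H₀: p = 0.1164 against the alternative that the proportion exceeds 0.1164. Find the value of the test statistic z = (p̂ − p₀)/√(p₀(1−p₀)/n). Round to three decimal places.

p̂ = 342/2859 ≈ 0.11962.
SE = √(p₀(1−p₀)/n) = √(0.10285/2859) = 0.00600.
z = (0.11962 − 0.1164)/0.00600 = 0.00322/0.00600 = 0.537.
p-value = P(Z > 0.537) ≈ 0.2956.

z = 0.537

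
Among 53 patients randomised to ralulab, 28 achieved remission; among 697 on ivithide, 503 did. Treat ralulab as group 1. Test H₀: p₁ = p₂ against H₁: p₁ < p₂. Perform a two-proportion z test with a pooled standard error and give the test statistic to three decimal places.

z = -2.985

p̂₁ = 28/53 ≈ 0.528302, p̂₂ = 503/697 ≈ 0.721664.
Pooled p̂ = (28+503)/(53+697) = 531/750 = 0.708000.
SE = √(0.206736 × 0.0203026) = 0.064786.
z = (0.528302 − 0.721664)/0.064786 = -0.193362/0.064786 = -2.985.
p-value = P(Z < -2.985) ≈ 0.0014.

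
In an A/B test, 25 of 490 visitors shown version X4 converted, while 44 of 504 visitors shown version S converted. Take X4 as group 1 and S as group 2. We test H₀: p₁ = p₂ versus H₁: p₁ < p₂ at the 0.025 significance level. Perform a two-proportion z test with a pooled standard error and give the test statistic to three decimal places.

z = -2.250

p̂₁ = 25/490 = 0.051020, p̂₂ = 44/504 = 0.087302.
Pooled p̂ = (25+44)/(490+504) = 69/994 = 0.069416.
SE = √(0.0645978 × 0.00402494) = 0.016125.
z = (0.051020 − 0.087302)/0.016125 = -0.036282/0.016125 = -2.250.
p-value = P(Z < -2.250) ≈ 0.0122. With α = 0.025, reject H₀.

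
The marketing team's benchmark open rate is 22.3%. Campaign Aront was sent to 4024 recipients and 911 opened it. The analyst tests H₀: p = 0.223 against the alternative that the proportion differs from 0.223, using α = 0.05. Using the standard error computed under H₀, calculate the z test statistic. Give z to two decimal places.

p̂ = 911/4024 ≈ 0.2264.
SE = √(p₀(1−p₀)/n) = √(0.17327/4024) = 0.0066.
z = (0.2264 − 0.223)/0.0066 = 0.0034/0.0066 = 0.52.
p-value = 2·P(Z > 0.517) ≈ 0.6053. With α = 0.05, fail to reject H₀.

z = 0.52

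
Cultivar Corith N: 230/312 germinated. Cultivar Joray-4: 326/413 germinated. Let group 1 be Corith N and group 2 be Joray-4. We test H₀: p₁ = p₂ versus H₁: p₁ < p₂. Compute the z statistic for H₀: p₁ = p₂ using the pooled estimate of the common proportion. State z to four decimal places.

p̂₁ = 230/312 ≈ 0.737179, p̂₂ = 326/413 ≈ 0.789346.
Pooled p̂ = (230+326)/(312+413) = 556/725 = 0.766897.
SE = √(p̂(1−p̂)(1/n₁+1/n₂)) = √(0.766897·0.233103·0.00562644) = √(0.00100582) = 0.031715.
z = (0.737179 − 0.789346)/0.031715 = -0.052167/0.031715 = -1.6449.

z = -1.6449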